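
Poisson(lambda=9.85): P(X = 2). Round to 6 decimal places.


P = e^(-lam) * lam^k / k!
e^(-9.85) ≈ 0.00005274719
lam^k = 9.85^2 = 97.0225
k! = 2! = 2
P = 0.00005274719 * 97.0225 / 2 ≈ 0.002559

0.002559


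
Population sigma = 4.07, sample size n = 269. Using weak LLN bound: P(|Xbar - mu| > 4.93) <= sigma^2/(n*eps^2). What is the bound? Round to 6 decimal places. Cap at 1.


bound = min(1, sigma^2/(n*eps^2))
sigma^2 = 4.07^2 = 16.5649
n*eps^2 = 269 * 4.93^2 = 269 * 24.3049 = 6538.0181
sigma^2/(n*eps^2) = 16.5649 / 6538.0181 ≈ 0.00253363

0.002534


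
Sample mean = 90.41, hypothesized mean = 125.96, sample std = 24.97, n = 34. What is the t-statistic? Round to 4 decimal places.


t = (xbar - mu0) / (s/sqrt(n))
xbar - mu0 = 90.41 - 125.96 = -35.55
sqrt(34) ≈ 5.83095189
s/sqrt(n) = 24.97 / 5.83095189 ≈ 4.28231967
t = -35.55 / 4.28231967 ≈ -8.301575

-8.3016


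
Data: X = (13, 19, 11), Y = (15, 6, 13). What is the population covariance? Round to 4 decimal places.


Cov = (1/n)*sum((xi-xbar)(yi-ybar))
n = 3, xbar = 43/3 ≈ 14.333333, ybar = 34/3 ≈ 11.333333
sum((xi-xbar)(yi-ybar)) = -106/3 ≈ -35.333333
Cov = -35.333333 / 3 = -106/9 ≈ -11.777778

-11.7778


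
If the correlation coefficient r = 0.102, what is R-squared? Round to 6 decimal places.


R^2 = r^2 = (0.102)^2 = 0.010404

0.010404


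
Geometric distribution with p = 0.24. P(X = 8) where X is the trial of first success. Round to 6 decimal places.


P = (1-p)^(k-1) * p
(1-p)^(k-1) = 0.76^7 ≈ 0.1464519
P = 0.1464519 * 0.24 ≈ 0.03514847

0.035148


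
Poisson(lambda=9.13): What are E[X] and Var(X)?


E[X] = Var(X) = lambda = 9.13

9.13, 9.13


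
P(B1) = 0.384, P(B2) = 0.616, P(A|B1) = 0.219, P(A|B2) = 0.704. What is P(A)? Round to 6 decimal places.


P(A) = P(A|B1)*P(B1) + P(A|B2)*P(B2)
P(A|B1)*P(B1) = 0.219 * 0.384 = 0.084096
P(A|B2)*P(B2) = 0.704 * 0.616 = 0.433664
P(A) = 0.084096 + 0.433664 = 0.51776

0.517760


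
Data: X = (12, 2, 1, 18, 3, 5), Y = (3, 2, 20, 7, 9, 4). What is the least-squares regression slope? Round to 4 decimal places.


b = sum((xi-xbar)(yi-ybar)) / sum((xi-xbar)^2)
n = 6, xbar = 41/6 ≈ 6.833333, ybar = 45/6 = 7.5
Sxy = sum((xi-xbar)(yi-ybar)) = -74.5
Sxx = sum((xi-xbar)^2) = 1361/6 ≈ 226.833333
b = Sxy / Sxx = -447/1361 ≈ -0.328435

-0.3284


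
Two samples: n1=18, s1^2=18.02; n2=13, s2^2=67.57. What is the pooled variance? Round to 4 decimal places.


sp^2 = ((n1-1)*s1^2 + (n2-1)*s2^2)/(n1+n2-2)
(n1-1)*s1^2 = 17 * 18.02 = 306.34
(n2-1)*s2^2 = 12 * 67.57 = 810.84
numerator = 306.34 + 810.84 = 1117.18
n1+n2-2 = 29
sp^2 = 1117.18 / 29 = 55859/1450 ≈ 38.523448

38.5234


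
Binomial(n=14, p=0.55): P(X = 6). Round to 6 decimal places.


P = C(n,k) * p^k * (1-p)^(n-k)
C(14,6) = 3003
p^k = 0.55^6 ≈ 0.02768064
(1-p)^(n-k) = 0.45^8 ≈ 0.001681513
P = 3003 * 0.02768064 * 0.001681513 ≈ 0.139776

0.139776


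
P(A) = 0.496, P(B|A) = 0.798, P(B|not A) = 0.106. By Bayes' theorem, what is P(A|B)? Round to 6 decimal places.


P(A|B) = P(B|A)*P(A) / P(B), P(B) = P(B|A)*P(A) + P(B|not A)*P(not A)
P(B|A)*P(A) = 0.798 * 0.496 = 0.395808
P(B|not A)*P(not A) = 0.106 * 0.504 = 0.053424
P(B) = 0.395808 + 0.053424 = 0.449232
P(A|B) = 0.395808 / 0.449232 = 1178/1337 ≈ 0.88107704

0.881077


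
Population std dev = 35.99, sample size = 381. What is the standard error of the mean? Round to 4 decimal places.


SE = sigma / sqrt(n)
sqrt(381) ≈ 19.519221
SE = 35.99 / 19.519221 ≈ 1.843824

1.8438


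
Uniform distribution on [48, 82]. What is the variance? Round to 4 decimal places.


Var = (b-a)^2 / 12
(b-a)^2 = (82 - 48)^2 = 1156
Var = 1156/12 ≈ 96.333333

96.3333


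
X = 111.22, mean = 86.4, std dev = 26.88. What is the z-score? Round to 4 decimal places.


z = (X - mu) / sigma
X - mu = 111.22 - 86.4 = 24.82
z = 24.82 / 26.88 = 1241/1344 ≈ 0.923363

0.9234


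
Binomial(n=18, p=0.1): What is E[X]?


E[X] = n*p = 18 * 0.1 = 1.8

1.8


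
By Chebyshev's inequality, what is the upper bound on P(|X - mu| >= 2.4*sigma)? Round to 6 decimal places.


P <= 1/k^2
k^2 = 2.4^2 = 5.76
1/k^2 = 1 / 5.76 = 25/144 ≈ 0.17361111

0.173611


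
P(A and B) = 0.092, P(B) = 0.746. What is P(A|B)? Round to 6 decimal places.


P(A|B) = P(A and B) / P(B) = 0.092 / 0.746 = 46/373 ≈ 0.12332440

0.123324


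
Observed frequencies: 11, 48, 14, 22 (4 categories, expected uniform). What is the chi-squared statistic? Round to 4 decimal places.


chi2 = sum((O-E)^2/E), E = total/4
total = 95, E = 95/4 = 23.75
(11 - 23.75)^2 / 23.75 = 162.5625 / 23.75 = 2601/380 ≈ 6.844737
(48 - 23.75)^2 / 23.75 = 588.0625 / 23.75 = 9409/380 ≈ 24.760526
(14 - 23.75)^2 / 23.75 = 95.0625 / 23.75 = 1521/380 ≈ 4.002632
(22 - 23.75)^2 / 23.75 = 3.0625 / 23.75 = 49/380 ≈ 0.128947
chi2 = 679/19 ≈ 35.736842

35.7368


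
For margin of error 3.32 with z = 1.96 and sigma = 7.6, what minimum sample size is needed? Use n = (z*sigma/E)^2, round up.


z*sigma/E = 1.96 * 7.6 / 3.32 = 1862/415 ≈ 4.486747
(z*sigma/E)^2 ≈ 20.130899
round up: n = 21

21


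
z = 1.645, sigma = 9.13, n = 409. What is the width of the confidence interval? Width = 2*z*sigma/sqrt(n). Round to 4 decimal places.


width = 2*z*sigma/sqrt(n)
2*z*sigma = 2 * 1.645 * 9.13 = 30.0377
sqrt(409) ≈ 20.223748
width = 30.0377 / 20.223748 ≈ 1.485269

1.4853


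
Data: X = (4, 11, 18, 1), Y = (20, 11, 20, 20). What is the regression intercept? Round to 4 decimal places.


a = ybar - b*xbar, where b = sum((xi-xbar)(yi-ybar)) / sum((xi-xbar)^2)
n = 4, xbar = 34/4 = 8.5, ybar = 71/4 = 17.75
Sxy = sum((xi-xbar)(yi-ybar)) = -22.5
Sxx = sum((xi-xbar)^2) = 173
b = Sxy / Sxx = -45/346 ≈ -0.130058
a = 17.75 - (-0.130058) * 8.5 = 3262/173 ≈ 18.855491

18.8555


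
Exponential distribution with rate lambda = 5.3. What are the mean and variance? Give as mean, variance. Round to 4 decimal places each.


mean = 1/lam, var = 1/lam^2
mean = 1 / 5.3 = 10/53 ≈ 0.188679
lam^2 = 5.3^2 = 28.09
var = 1 / 28.09 = 100/2809 ≈ 0.035600

0.1887, 0.0356


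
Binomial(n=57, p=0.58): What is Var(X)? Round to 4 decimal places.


Var = n*p*(1-p) = 57 * 0.58 * 0.42 = 13.8852

13.8852


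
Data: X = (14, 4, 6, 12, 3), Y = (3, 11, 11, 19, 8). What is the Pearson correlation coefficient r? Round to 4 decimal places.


r = sum((xi-xbar)(yi-ybar)) / sqrt(sum((xi-xbar)^2) * sum((yi-ybar)^2))
n = 5, xbar = 39/5 = 7.8, ybar = 52/5 = 10.4
Sxy = sum((xi-xbar)(yi-ybar)) = -1.6
Sxx = sum((xi-xbar)^2) = 96.8
Syy = sum((yi-ybar)^2) = 135.2
sqrt(Sxx*Syy) = 114.4
r = Sxy / sqrt(Sxx*Syy) = -1.6 / 114.4 = -2/143 ≈ -0.013986

-0.0140


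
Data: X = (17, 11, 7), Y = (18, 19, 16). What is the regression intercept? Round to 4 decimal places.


a = ybar - b*xbar, where b = sum((xi-xbar)(yi-ybar)) / sum((xi-xbar)^2)
n = 3, xbar = 35/3 ≈ 11.666667, ybar = 53/3 ≈ 17.666667
Sxy = sum((xi-xbar)(yi-ybar)) = 26/3 ≈ 8.666667
Sxx = sum((xi-xbar)^2) = 152/3 ≈ 50.666667
b = Sxy / Sxx = 13/76 ≈ 0.171053
a = 17.666667 - 0.171053 * 11.666667 = 1191/76 ≈ 15.671053

15.6711


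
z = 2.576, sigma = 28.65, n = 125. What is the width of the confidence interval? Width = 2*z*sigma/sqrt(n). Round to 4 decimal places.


width = 2*z*sigma/sqrt(n)
2*z*sigma = 2 * 2.576 * 28.65 = 147.6048
sqrt(125) ≈ 11.180340
width = 147.6048 / 11.180340 ≈ 13.202175

13.2022


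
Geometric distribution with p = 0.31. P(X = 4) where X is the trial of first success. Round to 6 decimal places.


P = (1-p)^(k-1) * p
(1-p)^(k-1) = 0.69^3 = 0.328509
P = 0.328509 * 0.31 ≈ 0.1018378

0.101838


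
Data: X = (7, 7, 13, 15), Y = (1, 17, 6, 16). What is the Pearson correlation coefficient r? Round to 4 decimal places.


r = sum((xi-xbar)(yi-ybar)) / sqrt(sum((xi-xbar)^2) * sum((yi-ybar)^2))
n = 4, xbar = 42/4 = 10.5, ybar = 40/4 = 10
Sxy = sum((xi-xbar)(yi-ybar)) = 24
Sxx = sum((xi-xbar)^2) = 51
Syy = sum((yi-ybar)^2) = 182
sqrt(Sxx*Syy) ≈ 96.343137
r = Sxy / sqrt(Sxx*Syy) = 24 / 96.343137 ≈ 0.249110

0.2491


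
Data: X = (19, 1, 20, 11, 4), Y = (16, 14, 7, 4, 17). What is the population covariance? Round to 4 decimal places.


Cov = (1/n)*sum((xi-xbar)(yi-ybar))
n = 5, xbar = 55/5 = 11, ybar = 58/5 = 11.6
sum((xi-xbar)(yi-ybar)) = -68
Cov = -68 / 5 = -13.6

-13.6000


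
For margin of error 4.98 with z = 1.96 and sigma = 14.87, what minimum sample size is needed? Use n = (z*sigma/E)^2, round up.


z*sigma/E = 1.96 * 14.87 / 4.98 ≈ 5.852450
(z*sigma/E)^2 ≈ 34.251169
round up: n = 35

35


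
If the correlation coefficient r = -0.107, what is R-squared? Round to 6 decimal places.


R^2 = r^2 = (-0.107)^2 = 0.011449

0.011449


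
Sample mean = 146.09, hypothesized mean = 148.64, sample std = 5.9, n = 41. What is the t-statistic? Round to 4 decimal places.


t = (xbar - mu0) / (s/sqrt(n))
xbar - mu0 = 146.09 - 148.64 = -2.55
sqrt(41) ≈ 6.40312424
s/sqrt(n) = 5.9 / 6.40312424 ≈ 0.92142520
t = -2.55 / 0.92142520 ≈ -2.767452

-2.7675


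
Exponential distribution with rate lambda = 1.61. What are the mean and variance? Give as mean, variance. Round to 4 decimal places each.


mean = 1/lam, var = 1/lam^2
mean = 1 / 1.61 = 100/161 ≈ 0.621118
lam^2 = 1.61^2 = 2.5921
var = 1 / 2.5921 ≈ 0.385788

0.6211, 0.3858


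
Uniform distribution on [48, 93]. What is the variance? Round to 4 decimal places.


Var = (b-a)^2 / 12
(b-a)^2 = (93 - 48)^2 = 2025
Var = 2025/12 = 168.75

168.7500


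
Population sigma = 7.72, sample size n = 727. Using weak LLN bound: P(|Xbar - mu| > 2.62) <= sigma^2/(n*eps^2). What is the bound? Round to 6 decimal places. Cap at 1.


bound = min(1, sigma^2/(n*eps^2))
sigma^2 = 7.72^2 = 59.5984
n*eps^2 = 727 * 2.62^2 = 727 * 6.8644 = 4990.4188
sigma^2/(n*eps^2) = 59.5984 / 4990.4188 ≈ 0.01194256

0.011943


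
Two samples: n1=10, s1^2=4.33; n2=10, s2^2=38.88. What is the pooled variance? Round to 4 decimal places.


sp^2 = ((n1-1)*s1^2 + (n2-1)*s2^2)/(n1+n2-2)
(n1-1)*s1^2 = 9 * 4.33 = 38.97
(n2-1)*s2^2 = 9 * 38.88 = 349.92
numerator = 38.97 + 349.92 = 388.89
n1+n2-2 = 18
sp^2 = 388.89 / 18 = 21.605

21.6050


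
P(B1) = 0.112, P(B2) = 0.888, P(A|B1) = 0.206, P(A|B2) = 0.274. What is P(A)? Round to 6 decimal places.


P(A) = P(A|B1)*P(B1) + P(A|B2)*P(B2)
P(A|B1)*P(B1) = 0.206 * 0.112 = 0.023072
P(A|B2)*P(B2) = 0.274 * 0.888 = 0.243312
P(A) = 0.023072 + 0.243312 = 0.266384

0.266384


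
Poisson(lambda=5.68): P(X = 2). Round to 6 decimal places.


P = e^(-lam) * lam^k / k!
e^(-5.68) ≈ 0.003413558
lam^k = 5.68^2 = 32.2624
k! = 2! = 2
P = 0.003413558 * 32.2624 / 2 ≈ 0.055065

0.055065


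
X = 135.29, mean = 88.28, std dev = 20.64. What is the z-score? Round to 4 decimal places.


z = (X - mu) / sigma
X - mu = 135.29 - 88.28 = 47.01
z = 47.01 / 20.64 = 1567/688 ≈ 2.277616

2.2776


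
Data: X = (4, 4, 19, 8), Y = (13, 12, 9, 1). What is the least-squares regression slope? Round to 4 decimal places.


b = sum((xi-xbar)(yi-ybar)) / sum((xi-xbar)^2)
n = 4, xbar = 35/4 = 8.75, ybar = 35/4 = 8.75
Sxy = sum((xi-xbar)(yi-ybar)) = -27.25
Sxx = sum((xi-xbar)^2) = 150.75
b = Sxy / Sxx = -109/603 ≈ -0.180763

-0.1808


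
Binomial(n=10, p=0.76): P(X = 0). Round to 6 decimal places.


P = C(n,k) * p^k * (1-p)^(n-k)
C(10,0) = 1
p^k = 0.76^0 = 1
(1-p)^(n-k) = 0.24^10 ≈ 0.0000006340338
P = 1 * 1 * 0.0000006340338 ≈ 0.000001

0.000001


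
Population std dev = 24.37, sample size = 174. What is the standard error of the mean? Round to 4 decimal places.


SE = sigma / sqrt(n)
sqrt(174) ≈ 13.190906
SE = 24.37 / 13.190906 ≈ 1.847485

1.8475


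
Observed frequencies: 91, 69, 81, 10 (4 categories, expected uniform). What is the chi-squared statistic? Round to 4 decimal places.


chi2 = sum((O-E)^2/E), E = total/4
total = 251, E = 251/4 = 62.75
(91 - 62.75)^2 / 62.75 = 798.0625 / 62.75 = 12769/1004 ≈ 12.718127
(69 - 62.75)^2 / 62.75 = 39.0625 / 62.75 = 625/1004 ≈ 0.622510
(81 - 62.75)^2 / 62.75 = 333.0625 / 62.75 = 5329/1004 ≈ 5.307769
(10 - 62.75)^2 / 62.75 = 2782.5625 / 62.75 = 44521/1004 ≈ 44.343625
chi2 = 15811/251 ≈ 62.992032

62.9920


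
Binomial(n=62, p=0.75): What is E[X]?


E[X] = n*p = 62 * 0.75 = 46.5

46.5


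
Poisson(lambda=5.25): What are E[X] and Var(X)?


E[X] = Var(X) = lambda = 5.25

5.25, 5.25


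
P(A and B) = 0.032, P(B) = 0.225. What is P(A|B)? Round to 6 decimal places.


P(A|B) = P(A and B) / P(B) = 0.032 / 0.225 = 32/225 ≈ 0.14222222

0.142222


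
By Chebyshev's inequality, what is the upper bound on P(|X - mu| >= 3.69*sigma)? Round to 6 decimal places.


P <= 1/k^2
k^2 = 3.69^2 = 13.6161
1/k^2 = 1 / 13.6161 ≈ 0.07344247

0.073442


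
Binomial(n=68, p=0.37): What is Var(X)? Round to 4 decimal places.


Var = n*p*(1-p) = 68 * 0.37 * 0.63 = 15.8508

15.8508


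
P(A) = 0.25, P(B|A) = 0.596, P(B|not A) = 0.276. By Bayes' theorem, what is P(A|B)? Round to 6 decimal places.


P(A|B) = P(B|A)*P(A) / P(B), P(B) = P(B|A)*P(A) + P(B|not A)*P(not A)
P(B|A)*P(A) = 0.596 * 0.25 = 0.149
P(B|not A)*P(not A) = 0.276 * 0.75 = 0.207
P(B) = 0.149 + 0.207 = 0.356
P(A|B) = 0.149 / 0.356 = 149/356 ≈ 0.41853933

0.418539


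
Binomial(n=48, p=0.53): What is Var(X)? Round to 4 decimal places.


Var = n*p*(1-p) = 48 * 0.53 * 0.47 = 11.9568

11.9568


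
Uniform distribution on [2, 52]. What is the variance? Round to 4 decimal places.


Var = (b-a)^2 / 12
(b-a)^2 = (52 - 2)^2 = 2500
Var = 2500/12 ≈ 208.333333

208.3333


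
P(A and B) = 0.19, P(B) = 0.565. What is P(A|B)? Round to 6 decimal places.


P(A|B) = P(A and B) / P(B) = 0.19 / 0.565 = 38/113 ≈ 0.33628319

0.336283


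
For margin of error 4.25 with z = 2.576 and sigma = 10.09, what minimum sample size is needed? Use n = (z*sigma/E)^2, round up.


z*sigma/E = 2.576 * 10.09 / 4.25 ≈ 6.115727
(z*sigma/E)^2 ≈ 37.402117
round up: n = 38

38


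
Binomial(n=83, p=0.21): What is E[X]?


E[X] = n*p = 83 * 0.21 = 17.43

17.43


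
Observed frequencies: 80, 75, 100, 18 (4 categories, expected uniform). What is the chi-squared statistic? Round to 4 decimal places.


chi2 = sum((O-E)^2/E), E = total/4
total = 273, E = 273/4 = 68.25
(80 - 68.25)^2 / 68.25 = 138.0625 / 68.25 = 2209/1092 ≈ 2.022894
(75 - 68.25)^2 / 68.25 = 45.5625 / 68.25 = 243/364 ≈ 0.667582
(100 - 68.25)^2 / 68.25 = 1008.0625 / 68.25 = 16129/1092 ≈ 14.770147
(18 - 68.25)^2 / 68.25 = 2525.0625 / 68.25 = 13467/364 ≈ 36.997253
chi2 = 14867/273 ≈ 54.457875

54.4579


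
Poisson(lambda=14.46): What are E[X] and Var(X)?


E[X] = Var(X) = lambda = 14.46

14.46, 14.46


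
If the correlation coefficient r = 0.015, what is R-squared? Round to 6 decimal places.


R^2 = r^2 = (0.015)^2 = 0.000225

0.000225


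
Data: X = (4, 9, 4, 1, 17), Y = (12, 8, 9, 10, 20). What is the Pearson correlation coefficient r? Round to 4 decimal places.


r = sum((xi-xbar)(yi-ybar)) / sqrt(sum((xi-xbar)^2) * sum((yi-ybar)^2))
n = 5, xbar = 35/5 = 7, ybar = 59/5 = 11.8
Sxy = sum((xi-xbar)(yi-ybar)) = 93
Sxx = sum((xi-xbar)^2) = 158
Syy = sum((yi-ybar)^2) = 92.8
sqrt(Sxx*Syy) ≈ 121.088397
r = Sxy / sqrt(Sxx*Syy) = 93 / 121.088397 ≈ 0.768034

0.7680


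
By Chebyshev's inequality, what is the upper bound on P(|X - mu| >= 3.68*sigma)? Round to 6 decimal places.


P <= 1/k^2
k^2 = 3.68^2 = 13.5424
1/k^2 = 1 / 13.5424 = 625/8464 ≈ 0.07384216

0.073842


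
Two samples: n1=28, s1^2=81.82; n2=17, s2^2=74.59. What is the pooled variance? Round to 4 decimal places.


sp^2 = ((n1-1)*s1^2 + (n2-1)*s2^2)/(n1+n2-2)
(n1-1)*s1^2 = 27 * 81.82 = 2209.14
(n2-1)*s2^2 = 16 * 74.59 = 1193.44
numerator = 2209.14 + 1193.44 = 3402.58
n1+n2-2 = 43
sp^2 = 3402.58 / 43 = 170129/2150 ≈ 79.129767

79.1298


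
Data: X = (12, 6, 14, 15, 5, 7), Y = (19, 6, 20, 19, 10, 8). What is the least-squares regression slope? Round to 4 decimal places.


b = sum((xi-xbar)(yi-ybar)) / sum((xi-xbar)^2)
n = 6, xbar = 59/6 ≈ 9.833333, ybar = 82/6 = 41/3 ≈ 13.666667
Sxy = sum((xi-xbar)(yi-ybar)) = 386/3 ≈ 128.666667
Sxx = sum((xi-xbar)^2) = 569/6 ≈ 94.833333
b = Sxy / Sxx = 772/569 ≈ 1.356766

1.3568


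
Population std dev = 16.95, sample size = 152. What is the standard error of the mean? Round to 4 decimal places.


SE = sigma / sqrt(n)
sqrt(152) ≈ 12.328828
SE = 16.95 / 12.328828 ≈ 1.374827

1.3748


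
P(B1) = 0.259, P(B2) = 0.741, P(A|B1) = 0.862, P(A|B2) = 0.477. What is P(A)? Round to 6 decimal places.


P(A) = P(A|B1)*P(B1) + P(A|B2)*P(B2)
P(A|B1)*P(B1) = 0.862 * 0.259 = 0.223258
P(A|B2)*P(B2) = 0.477 * 0.741 = 0.353457
P(A) = 0.223258 + 0.353457 = 0.576715

0.576715


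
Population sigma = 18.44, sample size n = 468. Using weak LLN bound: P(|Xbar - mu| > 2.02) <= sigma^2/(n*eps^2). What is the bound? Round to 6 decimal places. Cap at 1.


bound = min(1, sigma^2/(n*eps^2))
sigma^2 = 18.44^2 = 340.0336
n*eps^2 = 468 * 2.02^2 = 468 * 4.0804 = 1909.6272
sigma^2/(n*eps^2) = 340.0336 / 1909.6272 ≈ 0.17806282

0.178063


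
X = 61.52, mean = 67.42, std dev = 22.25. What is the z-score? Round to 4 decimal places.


z = (X - mu) / sigma
X - mu = 61.52 - 67.42 = -5.9
z = -5.9 / 22.25 = -118/445 ≈ -0.265169

-0.2652


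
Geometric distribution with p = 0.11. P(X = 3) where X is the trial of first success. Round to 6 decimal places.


P = (1-p)^(k-1) * p
(1-p)^(k-1) = 0.89^2 = 0.7921
P = 0.7921 * 0.11 = 0.087131

0.087131


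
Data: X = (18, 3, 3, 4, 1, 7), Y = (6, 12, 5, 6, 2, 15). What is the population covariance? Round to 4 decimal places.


Cov = (1/n)*sum((xi-xbar)(yi-ybar))
n = 6, xbar = 36/6 = 6, ybar = 46/6 = 23/3 ≈ 7.666667
sum((xi-xbar)(yi-ybar)) = 14
Cov = 14 / 6 = 7/3 ≈ 2.333333

2.3333


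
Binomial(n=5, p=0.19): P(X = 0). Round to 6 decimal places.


P = C(n,k) * p^k * (1-p)^(n-k)
C(5,0) = 1
p^k = 0.19^0 = 1
(1-p)^(n-k) = 0.81^5 ≈ 0.3486784
P = 1 * 1 * 0.3486784 ≈ 0.348678

0.348678


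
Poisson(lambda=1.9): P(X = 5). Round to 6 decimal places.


P = e^(-lam) * lam^k / k!
e^(-1.9) ≈ 0.1495686
lam^k = 1.9^5 = 24.76099
k! = 5! = 120
P = 0.1495686 * 24.76099 / 120 ≈ 0.030862

0.030862


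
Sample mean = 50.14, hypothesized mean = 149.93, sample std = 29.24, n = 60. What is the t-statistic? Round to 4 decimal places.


t = (xbar - mu0) / (s/sqrt(n))
xbar - mu0 = 50.14 - 149.93 = -99.79
sqrt(60) ≈ 7.74596669
s/sqrt(n) = 29.24 / 7.74596669 ≈ 3.77486777
t = -99.79 / 3.77486777 ≈ -26.435363

-26.4354


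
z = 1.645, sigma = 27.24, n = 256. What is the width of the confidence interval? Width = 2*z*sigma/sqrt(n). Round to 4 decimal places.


width = 2*z*sigma/sqrt(n)
2*z*sigma = 2 * 1.645 * 27.24 = 89.6196
sqrt(256) = 16
width = 89.6196 / 16 = 5.601225

5.6012


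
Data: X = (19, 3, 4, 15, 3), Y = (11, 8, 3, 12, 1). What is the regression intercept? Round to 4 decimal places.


a = ybar - b*xbar, where b = sum((xi-xbar)(yi-ybar)) / sum((xi-xbar)^2)
n = 5, xbar = 44/5 = 8.8, ybar = 35/5 = 7
Sxy = sum((xi-xbar)(yi-ybar)) = 120
Sxx = sum((xi-xbar)^2) = 232.8
b = Sxy / Sxx = 50/97 ≈ 0.515464
a = 7 - 0.515464 * 8.8 = 239/97 ≈ 2.463918

2.4639


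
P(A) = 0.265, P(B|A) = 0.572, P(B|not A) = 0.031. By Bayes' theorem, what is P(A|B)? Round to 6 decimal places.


P(A|B) = P(B|A)*P(A) / P(B), P(B) = P(B|A)*P(A) + P(B|not A)*P(not A)
P(B|A)*P(A) = 0.572 * 0.265 = 0.15158
P(B|not A)*P(not A) = 0.031 * 0.735 = 0.022785
P(B) = 0.15158 + 0.022785 = 0.174365
P(A|B) = 0.15158 / 0.174365 ≈ 0.86932584

0.869326


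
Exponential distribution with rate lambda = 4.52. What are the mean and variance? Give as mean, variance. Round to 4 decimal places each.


mean = 1/lam, var = 1/lam^2
mean = 1 / 4.52 = 25/113 ≈ 0.221239
lam^2 = 4.52^2 = 20.4304
var = 1 / 20.4304 ≈ 0.048947

0.2212, 0.0489


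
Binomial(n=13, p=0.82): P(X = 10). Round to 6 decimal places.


P = C(n,k) * p^k * (1-p)^(n-k)
C(13,10) = 286
p^k = 0.82^10 ≈ 0.1374480
(1-p)^(n-k) = 0.18^3 = 0.005832
P = 286 * 0.1374480 * 0.005832 ≈ 0.229257

0.229257


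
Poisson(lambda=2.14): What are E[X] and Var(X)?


E[X] = Var(X) = lambda = 2.14

2.14, 2.14


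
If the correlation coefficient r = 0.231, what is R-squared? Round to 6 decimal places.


R^2 = r^2 = (0.231)^2 = 0.053361

0.053361


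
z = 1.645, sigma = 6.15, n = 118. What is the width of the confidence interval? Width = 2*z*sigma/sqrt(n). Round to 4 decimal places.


width = 2*z*sigma/sqrt(n)
2*z*sigma = 2 * 1.645 * 6.15 = 20.2335
sqrt(118) ≈ 10.862780
width = 20.2335 / 10.862780 ≈ 1.862645

1.8626


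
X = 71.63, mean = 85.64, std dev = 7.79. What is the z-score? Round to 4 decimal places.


z = (X - mu) / sigma
X - mu = 71.63 - 85.64 = -14.01
z = -14.01 / 7.79 = -1401/779 ≈ -1.798460

-1.7985


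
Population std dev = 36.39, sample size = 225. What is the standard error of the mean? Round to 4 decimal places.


SE = sigma / sqrt(n)
sqrt(225) = 15
SE = 36.39 / 15 = 2.426

2.4260


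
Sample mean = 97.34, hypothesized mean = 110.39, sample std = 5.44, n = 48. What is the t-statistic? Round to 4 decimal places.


t = (xbar - mu0) / (s/sqrt(n))
xbar - mu0 = 97.34 - 110.39 = -13.05
sqrt(48) ≈ 6.92820323
s/sqrt(n) = 5.44 / 6.92820323 ≈ 0.78519637
t = -13.05 / 0.78519637 ≈ -16.620046

-16.6200


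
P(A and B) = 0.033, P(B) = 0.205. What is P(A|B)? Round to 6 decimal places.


P(A|B) = P(A and B) / P(B) = 0.033 / 0.205 = 33/205 ≈ 0.16097561

0.160976


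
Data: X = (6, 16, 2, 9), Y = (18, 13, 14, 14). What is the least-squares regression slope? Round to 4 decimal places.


b = sum((xi-xbar)(yi-ybar)) / sum((xi-xbar)^2)
n = 4, xbar = 33/4 = 8.25, ybar = 59/4 = 14.75
Sxy = sum((xi-xbar)(yi-ybar)) = -16.75
Sxx = sum((xi-xbar)^2) = 104.75
b = Sxy / Sxx = -67/419 ≈ -0.159905

-0.1599


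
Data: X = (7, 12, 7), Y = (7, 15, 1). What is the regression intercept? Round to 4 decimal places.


a = ybar - b*xbar, where b = sum((xi-xbar)(yi-ybar)) / sum((xi-xbar)^2)
n = 3, xbar = 26/3 ≈ 8.666667, ybar = 23/3 ≈ 7.666667
Sxy = sum((xi-xbar)(yi-ybar)) = 110/3 ≈ 36.666667
Sxx = sum((xi-xbar)^2) = 50/3 ≈ 16.666667
b = Sxy / Sxx = 2.2
a = 7.666667 - 2.2 * 8.666667 = -11.4

-11.4000


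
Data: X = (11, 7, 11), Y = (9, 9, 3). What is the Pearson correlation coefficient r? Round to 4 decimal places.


r = sum((xi-xbar)(yi-ybar)) / sqrt(sum((xi-xbar)^2) * sum((yi-ybar)^2))
n = 3, xbar = 29/3 ≈ 9.666667, ybar = 21/3 = 7
Sxy = sum((xi-xbar)(yi-ybar)) = -8
Sxx = sum((xi-xbar)^2) = 32/3 ≈ 10.666667
Syy = sum((yi-ybar)^2) = 24
sqrt(Sxx*Syy) = 16
r = Sxy / sqrt(Sxx*Syy) = -8 / 16 = -0.5

-0.5000


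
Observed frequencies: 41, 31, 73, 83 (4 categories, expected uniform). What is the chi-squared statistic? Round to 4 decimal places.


chi2 = sum((O-E)^2/E), E = total/4
total = 228, E = 228/4 = 57
(41 - 57)^2 / 57 = 256 / 57 = 256/57 ≈ 4.491228
(31 - 57)^2 / 57 = 676 / 57 = 676/57 ≈ 11.859649
(73 - 57)^2 / 57 = 256 / 57 = 256/57 ≈ 4.491228
(83 - 57)^2 / 57 = 676 / 57 = 676/57 ≈ 11.859649
chi2 = 1864/57 ≈ 32.701754

32.7018


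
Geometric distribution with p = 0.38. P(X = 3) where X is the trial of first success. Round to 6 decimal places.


P = (1-p)^(k-1) * p
(1-p)^(k-1) = 0.62^2 = 0.3844
P = 0.3844 * 0.38 = 0.146072

0.146072


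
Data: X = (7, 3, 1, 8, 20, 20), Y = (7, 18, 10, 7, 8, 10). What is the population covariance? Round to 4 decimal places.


Cov = (1/n)*sum((xi-xbar)(yi-ybar))
n = 6, xbar = 59/6 ≈ 9.833333, ybar = 60/6 = 10
sum((xi-xbar)(yi-ybar)) = -61
Cov = -61 / 6 = -61/6 ≈ -10.166667

-10.1667


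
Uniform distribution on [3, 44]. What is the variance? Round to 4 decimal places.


Var = (b-a)^2 / 12
(b-a)^2 = (44 - 3)^2 = 1681
Var = 1681/12 ≈ 140.083333

140.0833


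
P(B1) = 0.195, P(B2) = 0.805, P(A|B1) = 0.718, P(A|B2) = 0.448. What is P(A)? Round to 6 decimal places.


P(A) = P(A|B1)*P(B1) + P(A|B2)*P(B2)
P(A|B1)*P(B1) = 0.718 * 0.195 = 0.14001
P(A|B2)*P(B2) = 0.448 * 0.805 = 0.36064
P(A) = 0.14001 + 0.36064 = 0.50065

0.500650


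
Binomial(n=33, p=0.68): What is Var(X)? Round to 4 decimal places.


Var = n*p*(1-p) = 33 * 0.68 * 0.32 = 7.1808

7.1808


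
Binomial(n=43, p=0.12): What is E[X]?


E[X] = n*p = 43 * 0.12 = 5.16

5.16


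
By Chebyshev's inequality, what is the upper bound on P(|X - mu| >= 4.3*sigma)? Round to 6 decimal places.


P <= 1/k^2
k^2 = 4.3^2 = 18.49
1/k^2 = 1 / 18.49 = 100/1849 ≈ 0.05408329

0.054083


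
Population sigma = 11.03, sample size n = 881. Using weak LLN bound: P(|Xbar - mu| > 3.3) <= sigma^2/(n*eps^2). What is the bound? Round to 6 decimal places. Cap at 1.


bound = min(1, sigma^2/(n*eps^2))
sigma^2 = 11.03^2 = 121.6609
n*eps^2 = 881 * 3.3^2 = 881 * 10.89 = 9594.09
sigma^2/(n*eps^2) = 121.6609 / 9594.09 ≈ 0.01268082

0.012681


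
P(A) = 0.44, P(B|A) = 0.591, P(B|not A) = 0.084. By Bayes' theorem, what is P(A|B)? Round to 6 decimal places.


P(A|B) = P(B|A)*P(A) / P(B), P(B) = P(B|A)*P(A) + P(B|not A)*P(not A)
P(B|A)*P(A) = 0.591 * 0.44 = 0.26004
P(B|not A)*P(not A) = 0.084 * 0.56 = 0.04704
P(B) = 0.26004 + 0.04704 = 0.30708
P(A|B) = 0.26004 / 0.30708 = 2167/2559 ≈ 0.84681516

0.846815


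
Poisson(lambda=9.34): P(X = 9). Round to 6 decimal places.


P = e^(-lam) * lam^k / k!
e^(-9.34) ≈ 0.00008783944
lam^k = 9.34^9 ≈ 540906108.594043
k! = 9! = 362880
P = 0.00008783944 * 540906108.594043 / 362880 ≈ 0.130933

0.130933


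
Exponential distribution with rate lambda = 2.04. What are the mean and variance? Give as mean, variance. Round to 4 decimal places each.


mean = 1/lam, var = 1/lam^2
mean = 1 / 2.04 = 25/51 ≈ 0.490196
lam^2 = 2.04^2 = 4.1616
var = 1 / 4.1616 = 625/2601 ≈ 0.240292

0.4902, 0.2403


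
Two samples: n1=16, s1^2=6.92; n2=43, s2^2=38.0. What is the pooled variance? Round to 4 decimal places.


sp^2 = ((n1-1)*s1^2 + (n2-1)*s2^2)/(n1+n2-2)
(n1-1)*s1^2 = 15 * 6.92 = 103.8
(n2-1)*s2^2 = 42 * 38.0 = 1596
numerator = 103.8 + 1596 = 1699.8
n1+n2-2 = 57
sp^2 = 1699.8 / 57 = 2833/95 ≈ 29.821053

29.8211


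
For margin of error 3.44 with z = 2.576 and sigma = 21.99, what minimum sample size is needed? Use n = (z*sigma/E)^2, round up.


z*sigma/E = 2.576 * 21.99 / 3.44 ≈ 16.466930
(z*sigma/E)^2 ≈ 271.159791
round up: n = 272

272


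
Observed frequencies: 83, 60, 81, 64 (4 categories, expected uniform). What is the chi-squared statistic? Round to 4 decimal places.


chi2 = sum((O-E)^2/E), E = total/4
total = 288, E = 288/4 = 72
(83 - 72)^2 / 72 = 121 / 72 = 121/72 ≈ 1.680556
(60 - 72)^2 / 72 = 144 / 72 = 2
(81 - 72)^2 / 72 = 81 / 72 = 1.125
(64 - 72)^2 / 72 = 64 / 72 = 8/9 ≈ 0.888889
chi2 = 205/36 ≈ 5.694444

5.6944


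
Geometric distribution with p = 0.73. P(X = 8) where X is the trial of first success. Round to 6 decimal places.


P = (1-p)^(k-1) * p
(1-p)^(k-1) = 0.27^7 ≈ 0.0001046035
P = 0.0001046035 * 0.73 ≈ 0.00007636058

0.000076


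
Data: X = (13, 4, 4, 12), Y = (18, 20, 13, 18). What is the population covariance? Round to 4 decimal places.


Cov = (1/n)*sum((xi-xbar)(yi-ybar))
n = 4, xbar = 33/4 = 8.25, ybar = 69/4 = 17.25
sum((xi-xbar)(yi-ybar)) = 12.75
Cov = 12.75 / 4 = 3.1875

3.1875


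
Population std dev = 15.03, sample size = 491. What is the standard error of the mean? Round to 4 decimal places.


SE = sigma / sqrt(n)
sqrt(491) ≈ 22.158520
SE = 15.03 / 22.158520 ≈ 0.678294

0.6783


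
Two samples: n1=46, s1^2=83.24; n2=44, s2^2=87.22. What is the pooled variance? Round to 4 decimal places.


sp^2 = ((n1-1)*s1^2 + (n2-1)*s2^2)/(n1+n2-2)
(n1-1)*s1^2 = 45 * 83.24 = 3745.8
(n2-1)*s2^2 = 43 * 87.22 = 3750.46
numerator = 3745.8 + 3750.46 = 7496.26
n1+n2-2 = 88
sp^2 = 7496.26 / 88 = 374813/4400 ≈ 85.184773

85.1848


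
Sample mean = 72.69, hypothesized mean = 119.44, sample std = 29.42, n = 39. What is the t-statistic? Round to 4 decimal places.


t = (xbar - mu0) / (s/sqrt(n))
xbar - mu0 = 72.69 - 119.44 = -46.75
sqrt(39) ≈ 6.24499800
s/sqrt(n) = 29.42 / 6.24499800 ≈ 4.71097028
t = -46.75 / 4.71097028 ≈ -9.923646

-9.9236


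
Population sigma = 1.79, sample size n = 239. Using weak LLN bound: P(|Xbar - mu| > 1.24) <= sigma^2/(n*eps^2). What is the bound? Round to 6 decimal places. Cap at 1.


bound = min(1, sigma^2/(n*eps^2))
sigma^2 = 1.79^2 = 3.2041
n*eps^2 = 239 * 1.24^2 = 239 * 1.5376 = 367.4864
sigma^2/(n*eps^2) = 3.2041 / 367.4864 ≈ 0.00871896

0.008719


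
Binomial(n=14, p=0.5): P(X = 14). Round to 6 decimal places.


P = C(n,k) * p^k * (1-p)^(n-k)
C(14,14) = 1
p^k = 0.5^14 ≈ 0.00006103516
(1-p)^(n-k) = 0.5^0 = 1
P = 1 * 0.00006103516 * 1 ≈ 0.000061

0.000061


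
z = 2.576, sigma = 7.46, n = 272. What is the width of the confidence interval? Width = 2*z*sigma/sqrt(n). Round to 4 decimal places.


width = 2*z*sigma/sqrt(n)
2*z*sigma = 2 * 2.576 * 7.46 = 38.43392
sqrt(272) ≈ 16.492423
width = 38.43392 / 16.492423 ≈ 2.330399

2.3304


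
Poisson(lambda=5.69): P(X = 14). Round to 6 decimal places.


P = e^(-lam) * lam^k / k!
e^(-5.69) ≈ 0.003379593
lam^k = 5.69^14 ≈ 37288226634.113862
k! = 14! = 87178291200
P = 0.003379593 * 37288226634.113862 / 87178291200 ≈ 0.001446

0.001446


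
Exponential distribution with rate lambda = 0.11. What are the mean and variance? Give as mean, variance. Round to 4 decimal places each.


mean = 1/lam, var = 1/lam^2
mean = 1 / 0.11 = 100/11 ≈ 9.090909
lam^2 = 0.11^2 = 0.0121
var = 1 / 0.0121 = 10000/121 ≈ 82.644628

9.0909, 82.6446


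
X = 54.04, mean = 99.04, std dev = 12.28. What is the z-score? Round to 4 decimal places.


z = (X - mu) / sigma
X - mu = 54.04 - 99.04 = -45
z = -45 / 12.28 = -1125/307 ≈ -3.664495

-3.6645


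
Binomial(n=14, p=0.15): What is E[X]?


E[X] = n*p = 14 * 0.15 = 2.1

2.1


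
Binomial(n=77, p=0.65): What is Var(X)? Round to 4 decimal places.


Var = n*p*(1-p) = 77 * 0.65 * 0.35 = 17.5175

17.5175


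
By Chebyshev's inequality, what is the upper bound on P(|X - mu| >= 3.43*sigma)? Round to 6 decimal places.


P <= 1/k^2
k^2 = 3.43^2 = 11.7649
1/k^2 = 1 / 11.7649 ≈ 0.08499860

0.084999


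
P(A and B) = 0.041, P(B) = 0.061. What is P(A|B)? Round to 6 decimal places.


P(A|B) = P(A and B) / P(B) = 0.041 / 0.061 = 41/61 ≈ 0.67213115

0.672131


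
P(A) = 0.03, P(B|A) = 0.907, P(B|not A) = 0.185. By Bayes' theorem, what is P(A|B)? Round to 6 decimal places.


P(A|B) = P(B|A)*P(A) / P(B), P(B) = P(B|A)*P(A) + P(B|not A)*P(not A)
P(B|A)*P(A) = 0.907 * 0.03 = 0.02721
P(B|not A)*P(not A) = 0.185 * 0.97 = 0.17945
P(B) = 0.02721 + 0.17945 = 0.20666
P(A|B) = 0.02721 / 0.20666 ≈ 0.13166554

0.131666


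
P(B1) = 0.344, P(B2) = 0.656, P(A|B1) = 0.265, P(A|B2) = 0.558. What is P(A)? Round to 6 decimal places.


P(A) = P(A|B1)*P(B1) + P(A|B2)*P(B2)
P(A|B1)*P(B1) = 0.265 * 0.344 = 0.09116
P(A|B2)*P(B2) = 0.558 * 0.656 = 0.366048
P(A) = 0.09116 + 0.366048 = 0.457208

0.457208


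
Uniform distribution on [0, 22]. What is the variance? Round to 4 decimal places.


Var = (b-a)^2 / 12
(b-a)^2 = (22 - 0)^2 = 484
Var = 484/12 ≈ 40.333333

40.3333


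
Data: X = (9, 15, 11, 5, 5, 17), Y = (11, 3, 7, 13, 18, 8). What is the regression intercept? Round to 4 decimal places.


a = ybar - b*xbar, where b = sum((xi-xbar)(yi-ybar)) / sum((xi-xbar)^2)
n = 6, xbar = 62/6 = 31/3 ≈ 10.333333, ybar = 60/6 = 10
Sxy = sum((xi-xbar)(yi-ybar)) = -108
Sxx = sum((xi-xbar)^2) = 376/3 ≈ 125.333333
b = Sxy / Sxx = -81/94 ≈ -0.861702
a = 10 - (-0.861702) * 10.333333 = 1777/94 ≈ 18.904255

18.9043


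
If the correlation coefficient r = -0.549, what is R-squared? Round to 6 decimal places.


R^2 = r^2 = (-0.549)^2 = 0.301401

0.301401


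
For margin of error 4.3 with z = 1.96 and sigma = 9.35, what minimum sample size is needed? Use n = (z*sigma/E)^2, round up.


z*sigma/E = 1.96 * 9.35 / 4.3 = 9163/2150 ≈ 4.261860
(z*sigma/E)^2 ≈ 18.163455
round up: n = 19

19


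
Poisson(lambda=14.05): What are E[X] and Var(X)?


E[X] = Var(X) = lambda = 14.05

14.05, 14.05


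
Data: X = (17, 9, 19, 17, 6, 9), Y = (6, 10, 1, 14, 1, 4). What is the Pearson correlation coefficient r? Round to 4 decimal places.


r = sum((xi-xbar)(yi-ybar)) / sqrt(sum((xi-xbar)^2) * sum((yi-ybar)^2))
n = 6, xbar = 77/6 ≈ 12.833333, ybar = 36/6 = 6
Sxy = sum((xi-xbar)(yi-ybar)) = 29
Sxx = sum((xi-xbar)^2) = 893/6 ≈ 148.833333
Syy = sum((yi-ybar)^2) = 134
sqrt(Sxx*Syy) ≈ 141.222047
r = Sxy / sqrt(Sxx*Syy) = 29 / 141.222047 ≈ 0.205350

0.2054


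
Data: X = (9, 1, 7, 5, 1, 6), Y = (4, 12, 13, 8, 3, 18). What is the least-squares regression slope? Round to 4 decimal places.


b = sum((xi-xbar)(yi-ybar)) / sum((xi-xbar)^2)
n = 6, xbar = 29/6 ≈ 4.833333, ybar = 58/6 = 29/3 ≈ 9.666667
Sxy = sum((xi-xbar)(yi-ybar)) = 29/3 ≈ 9.666667
Sxx = sum((xi-xbar)^2) = 317/6 ≈ 52.833333
b = Sxy / Sxx = 58/317 ≈ 0.182965

0.1830


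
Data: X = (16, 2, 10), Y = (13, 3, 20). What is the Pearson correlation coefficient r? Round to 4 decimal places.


r = sum((xi-xbar)(yi-ybar)) / sqrt(sum((xi-xbar)^2) * sum((yi-ybar)^2))
n = 3, xbar = 28/3 ≈ 9.333333, ybar = 36/3 = 12
Sxy = sum((xi-xbar)(yi-ybar)) = 78
Sxx = sum((xi-xbar)^2) = 296/3 ≈ 98.666667
Syy = sum((yi-ybar)^2) = 146
sqrt(Sxx*Syy) ≈ 120.022220
r = Sxy / sqrt(Sxx*Syy) = 78 / 120.022220 ≈ 0.649880

0.6499


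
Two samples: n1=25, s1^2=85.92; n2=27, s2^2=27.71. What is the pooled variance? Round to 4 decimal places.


sp^2 = ((n1-1)*s1^2 + (n2-1)*s2^2)/(n1+n2-2)
(n1-1)*s1^2 = 24 * 85.92 = 2062.08
(n2-1)*s2^2 = 26 * 27.71 = 720.46
numerator = 2062.08 + 720.46 = 2782.54
n1+n2-2 = 50
sp^2 = 2782.54 / 50 = 55.6508

55.6508


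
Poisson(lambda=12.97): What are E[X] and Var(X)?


E[X] = Var(X) = lambda = 12.97

12.97, 12.97


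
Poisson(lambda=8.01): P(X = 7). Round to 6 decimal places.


P = e^(-lam) * lam^k / k!
e^(-8.01) ≈ 0.0003321247
lam^k = 8.01^7 ≈ 2115571.036339
k! = 7! = 5040
P = 0.0003321247 * 2115571.036339 / 5040 ≈ 0.139411

0.139411


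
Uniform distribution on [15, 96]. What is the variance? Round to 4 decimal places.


Var = (b-a)^2 / 12
(b-a)^2 = (96 - 15)^2 = 6561
Var = 6561/12 = 546.75

546.7500


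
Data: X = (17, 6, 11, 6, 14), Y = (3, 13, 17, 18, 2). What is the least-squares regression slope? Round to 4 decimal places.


b = sum((xi-xbar)(yi-ybar)) / sum((xi-xbar)^2)
n = 5, xbar = 54/5 = 10.8, ybar = 53/5 = 10.6
Sxy = sum((xi-xbar)(yi-ybar)) = -120.4
Sxx = sum((xi-xbar)^2) = 94.8
b = Sxy / Sxx = -301/237 ≈ -1.270042

-1.2700


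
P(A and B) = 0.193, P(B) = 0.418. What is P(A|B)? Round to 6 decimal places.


P(A|B) = P(A and B) / P(B) = 0.193 / 0.418 = 193/418 ≈ 0.46172249

0.461722


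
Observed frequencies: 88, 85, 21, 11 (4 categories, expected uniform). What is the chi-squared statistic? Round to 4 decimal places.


chi2 = sum((O-E)^2/E), E = total/4
total = 205, E = 205/4 = 51.25
(88 - 51.25)^2 / 51.25 = 1350.5625 / 51.25 = 21609/820 ≈ 26.352439
(85 - 51.25)^2 / 51.25 = 1139.0625 / 51.25 = 3645/164 ≈ 22.225610
(21 - 51.25)^2 / 51.25 = 915.0625 / 51.25 = 14641/820 ≈ 17.854878
(11 - 51.25)^2 / 51.25 = 1620.0625 / 51.25 = 25921/820 ≈ 31.610976
chi2 = 20099/205 ≈ 98.043902

98.0439


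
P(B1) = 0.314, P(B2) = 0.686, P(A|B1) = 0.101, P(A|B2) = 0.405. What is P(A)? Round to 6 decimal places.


P(A) = P(A|B1)*P(B1) + P(A|B2)*P(B2)
P(A|B1)*P(B1) = 0.101 * 0.314 = 0.031714
P(A|B2)*P(B2) = 0.405 * 0.686 = 0.27783
P(A) = 0.031714 + 0.27783 = 0.309544

0.309544


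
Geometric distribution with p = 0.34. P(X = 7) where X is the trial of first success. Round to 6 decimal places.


P = (1-p)^(k-1) * p
(1-p)^(k-1) = 0.66^6 ≈ 0.08265395
P = 0.08265395 * 0.34 ≈ 0.02810234

0.028102


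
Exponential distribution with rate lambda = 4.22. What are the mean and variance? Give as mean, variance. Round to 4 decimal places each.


mean = 1/lam, var = 1/lam^2
mean = 1 / 4.22 = 50/211 ≈ 0.236967
lam^2 = 4.22^2 = 17.8084
var = 1 / 17.8084 ≈ 0.056153

0.2370, 0.0562


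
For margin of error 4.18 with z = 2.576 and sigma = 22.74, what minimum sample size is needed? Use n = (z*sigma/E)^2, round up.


z*sigma/E = 2.576 * 22.74 / 4.18 ≈ 14.013933
(z*sigma/E)^2 ≈ 196.390319
round up: n = 197

197


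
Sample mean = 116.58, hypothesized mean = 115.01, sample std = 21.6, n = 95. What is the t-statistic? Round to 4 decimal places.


t = (xbar - mu0) / (s/sqrt(n))
xbar - mu0 = 116.58 - 115.01 = 1.57
sqrt(95) ≈ 9.74679434
s/sqrt(n) = 21.6 / 9.74679434 ≈ 2.21611324
t = 1.57 / 2.21611324 ≈ 0.708448

0.7084


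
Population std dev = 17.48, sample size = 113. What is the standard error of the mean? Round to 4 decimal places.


SE = sigma / sqrt(n)
sqrt(113) ≈ 10.630146
SE = 17.48 / 10.630146 ≈ 1.644380

1.6444


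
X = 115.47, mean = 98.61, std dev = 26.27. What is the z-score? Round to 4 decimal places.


z = (X - mu) / sigma
X - mu = 115.47 - 98.61 = 16.86
z = 16.86 / 26.27 = 1686/2627 ≈ 0.641797

0.6418


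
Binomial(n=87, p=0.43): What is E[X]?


E[X] = n*p = 87 * 0.43 = 37.41

37.41


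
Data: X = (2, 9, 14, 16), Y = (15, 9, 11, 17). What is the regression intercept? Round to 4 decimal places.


a = ybar - b*xbar, where b = sum((xi-xbar)(yi-ybar)) / sum((xi-xbar)^2)
n = 4, xbar = 41/4 = 10.25, ybar = 52/4 = 13
Sxy = sum((xi-xbar)(yi-ybar)) = 4
Sxx = sum((xi-xbar)^2) = 116.75
b = Sxy / Sxx = 16/467 ≈ 0.034261
a = 13 - 0.034261 * 10.25 = 5907/467 ≈ 12.648822

12.6488


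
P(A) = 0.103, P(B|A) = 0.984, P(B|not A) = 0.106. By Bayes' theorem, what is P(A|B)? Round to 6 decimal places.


P(A|B) = P(B|A)*P(A) / P(B), P(B) = P(B|A)*P(A) + P(B|not A)*P(not A)
P(B|A)*P(A) = 0.984 * 0.103 = 0.101352
P(B|not A)*P(not A) = 0.106 * 0.897 = 0.095082
P(B) = 0.101352 + 0.095082 = 0.196434
P(A|B) = 0.101352 / 0.196434 ≈ 0.51595956

0.515960


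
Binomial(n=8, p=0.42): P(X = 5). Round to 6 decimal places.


P = C(n,k) * p^k * (1-p)^(n-k)
C(8,5) = 56
p^k = 0.42^5 ≈ 0.01306912
(1-p)^(n-k) = 0.58^3 = 0.195112
P = 56 * 0.01306912 * 0.195112 ≈ 0.142797

0.142797


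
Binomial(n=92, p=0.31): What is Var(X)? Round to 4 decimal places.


Var = n*p*(1-p) = 92 * 0.31 * 0.69 = 19.6788

19.6788


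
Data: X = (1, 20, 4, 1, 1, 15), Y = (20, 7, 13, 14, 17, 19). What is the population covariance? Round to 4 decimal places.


Cov = (1/n)*sum((xi-xbar)(yi-ybar))
n = 6, xbar = 42/6 = 7, ybar = 90/6 = 15
sum((xi-xbar)(yi-ybar)) = -102
Cov = -102 / 6 = -17

-17.0000


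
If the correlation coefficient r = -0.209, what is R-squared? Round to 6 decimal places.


R^2 = r^2 = (-0.209)^2 = 0.043681

0.043681


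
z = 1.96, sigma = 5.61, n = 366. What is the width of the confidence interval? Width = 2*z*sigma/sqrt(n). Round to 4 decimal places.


width = 2*z*sigma/sqrt(n)
2*z*sigma = 2 * 1.96 * 5.61 = 21.9912
sqrt(366) ≈ 19.131126
width = 21.9912 / 19.131126 ≈ 1.149498

1.1495


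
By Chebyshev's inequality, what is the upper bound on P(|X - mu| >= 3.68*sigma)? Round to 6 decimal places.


P <= 1/k^2
k^2 = 3.68^2 = 13.5424
1/k^2 = 1 / 13.5424 = 625/8464 ≈ 0.07384216

0.073842


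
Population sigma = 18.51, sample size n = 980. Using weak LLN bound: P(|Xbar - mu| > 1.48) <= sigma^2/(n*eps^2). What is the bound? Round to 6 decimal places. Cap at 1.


bound = min(1, sigma^2/(n*eps^2))
sigma^2 = 18.51^2 = 342.6201
n*eps^2 = 980 * 1.48^2 = 980 * 2.1904 = 2146.592
sigma^2/(n*eps^2) = 342.6201 / 2146.592 ≈ 0.15961119

0.159611


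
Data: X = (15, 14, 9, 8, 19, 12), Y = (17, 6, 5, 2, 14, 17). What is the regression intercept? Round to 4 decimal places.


a = ybar - b*xbar, where b = sum((xi-xbar)(yi-ybar)) / sum((xi-xbar)^2)
n = 6, xbar = 77/6 ≈ 12.833333, ybar = 61/6 ≈ 10.166667
Sxy = sum((xi-xbar)(yi-ybar)) = 523/6 ≈ 87.166667
Sxx = sum((xi-xbar)^2) = 497/6 ≈ 82.833333
b = Sxy / Sxx = 523/497 ≈ 1.052314
a = 10.166667 - 1.052314 * 12.833333 = -237/71 ≈ -3.338028

-3.3380
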